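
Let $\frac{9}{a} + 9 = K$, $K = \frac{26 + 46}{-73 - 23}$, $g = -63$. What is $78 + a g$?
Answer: $\frac{1770}{13} \approx 136.15$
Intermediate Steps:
$K = - \frac{3}{4}$ ($K = \frac{72}{-96} = 72 \left(- \frac{1}{96}\right) = - \frac{3}{4} \approx -0.75$)
$a = - \frac{12}{13}$ ($a = \frac{9}{-9 - \frac{3}{4}} = \frac{9}{- \frac{39}{4}} = 9 \left(- \frac{4}{39}\right) = - \frac{12}{13} \approx -0.92308$)
$78 + a g = 78 - - \frac{756}{13} = 78 + \frac{756}{13} = \frac{1770}{13}$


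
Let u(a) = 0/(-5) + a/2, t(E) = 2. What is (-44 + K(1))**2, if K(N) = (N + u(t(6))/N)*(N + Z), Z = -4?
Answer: 2500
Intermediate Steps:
u(a) = a/2 (u(a) = 0*(-1/5) + a*(1/2) = 0 + a/2 = a/2)
K(N) = (-4 + N)*(N + 1/N) (K(N) = (N + ((1/2)*2)/N)*(N - 4) = (N + 1/N)*(-4 + N) = (-4 + N)*(N + 1/N))
(-44 + K(1))**2 = (-44 + (1 + 1**2 - 4*1 - 4/1))**2 = (-44 + (1 + 1 - 4 - 4*1))**2 = (-44 + (1 + 1 - 4 - 4))**2 = (-44 - 6)**2 = (-50)**2 = 2500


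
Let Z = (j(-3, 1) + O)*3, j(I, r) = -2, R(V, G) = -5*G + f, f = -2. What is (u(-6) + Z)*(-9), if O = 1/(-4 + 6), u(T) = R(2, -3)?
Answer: -153/2 ≈ -76.500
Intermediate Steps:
R(V, G) = -2 - 5*G (R(V, G) = -5*G - 2 = -2 - 5*G)
u(T) = 13 (u(T) = -2 - 5*(-3) = -2 + 15 = 13)
O = ½ (O = 1/2 = ½ ≈ 0.50000)
Z = -9/2 (Z = (-2 + ½)*3 = -3/2*3 = -9/2 ≈ -4.5000)
(u(-6) + Z)*(-9) = (13 - 9/2)*(-9) = (17/2)*(-9) = -153/2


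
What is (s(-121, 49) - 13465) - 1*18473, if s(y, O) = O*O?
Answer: -29537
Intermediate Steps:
s(y, O) = O²
(s(-121, 49) - 13465) - 1*18473 = (49² - 13465) - 1*18473 = (2401 - 13465) - 18473 = -11064 - 18473 = -29537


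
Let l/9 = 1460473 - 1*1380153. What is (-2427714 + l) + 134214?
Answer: -1570620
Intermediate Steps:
l = 722880 (l = 9*(1460473 - 1*1380153) = 9*(1460473 - 1380153) = 9*80320 = 722880)
(-2427714 + l) + 134214 = (-2427714 + 722880) + 134214 = -1704834 + 134214 = -1570620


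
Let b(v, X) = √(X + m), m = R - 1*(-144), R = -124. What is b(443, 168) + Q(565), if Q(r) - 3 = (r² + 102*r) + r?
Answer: 377423 + 2*√47 ≈ 3.7744e+5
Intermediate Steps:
m = 20 (m = -124 - 1*(-144) = -124 + 144 = 20)
Q(r) = 3 + r² + 103*r (Q(r) = 3 + ((r² + 102*r) + r) = 3 + (r² + 103*r) = 3 + r² + 103*r)
b(v, X) = √(20 + X) (b(v, X) = √(X + 20) = √(20 + X))
b(443, 168) + Q(565) = √(20 + 168) + (3 + 565² + 103*565) = √188 + (3 + 319225 + 58195) = 2*√47 + 377423 = 377423 + 2*√47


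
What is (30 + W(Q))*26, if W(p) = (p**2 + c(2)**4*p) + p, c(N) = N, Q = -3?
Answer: -312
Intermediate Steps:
W(p) = p**2 + 17*p (W(p) = (p**2 + 2**4*p) + p = (p**2 + 16*p) + p = p**2 + 17*p)
(30 + W(Q))*26 = (30 - 3*(17 - 3))*26 = (30 - 3*14)*26 = (30 - 42)*26 = -12*26 = -312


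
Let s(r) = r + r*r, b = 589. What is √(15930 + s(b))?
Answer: 4*√22715 ≈ 602.86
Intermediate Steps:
s(r) = r + r²
√(15930 + s(b)) = √(15930 + 589*(1 + 589)) = √(15930 + 589*590) = √(15930 + 347510) = √363440 = 4*√22715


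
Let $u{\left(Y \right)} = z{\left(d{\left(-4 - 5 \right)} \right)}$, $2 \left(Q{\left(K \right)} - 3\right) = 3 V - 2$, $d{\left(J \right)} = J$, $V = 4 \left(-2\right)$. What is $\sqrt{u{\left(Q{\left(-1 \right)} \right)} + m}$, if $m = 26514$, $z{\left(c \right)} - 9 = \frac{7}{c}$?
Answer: $\frac{10 \sqrt{2387}}{3} \approx 162.86$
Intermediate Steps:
$V = -8$
$Q{\left(K \right)} = -10$ ($Q{\left(K \right)} = 3 + \frac{3 \left(-8\right) - 2}{2} = 3 + \frac{-24 - 2}{2} = 3 + \frac{1}{2} \left(-26\right) = 3 - 13 = -10$)
$z{\left(c \right)} = 9 + \frac{7}{c}$
$u{\left(Y \right)} = \frac{74}{9}$ ($u{\left(Y \right)} = 9 + \frac{7}{-4 - 5} = 9 + \frac{7}{-9} = 9 + 7 \left(- \frac{1}{9}\right) = 9 - \frac{7}{9} = \frac{74}{9}$)
$\sqrt{u{\left(Q{\left(-1 \right)} \right)} + m} = \sqrt{\frac{74}{9} + 26514} = \sqrt{\frac{238700}{9}} = \frac{10 \sqrt{2387}}{3}$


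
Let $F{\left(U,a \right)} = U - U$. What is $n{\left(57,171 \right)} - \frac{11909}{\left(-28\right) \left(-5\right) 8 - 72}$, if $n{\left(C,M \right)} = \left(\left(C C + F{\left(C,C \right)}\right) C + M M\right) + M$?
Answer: $\frac{224894131}{1048} \approx 2.1459 \cdot 10^{5}$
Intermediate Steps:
$F{\left(U,a \right)} = 0$
$n{\left(C,M \right)} = M + C^{3} + M^{2}$ ($n{\left(C,M \right)} = \left(\left(C C + 0\right) C + M M\right) + M = \left(\left(C^{2} + 0\right) C + M^{2}\right) + M = \left(C^{2} C + M^{2}\right) + M = \left(C^{3} + M^{2}\right) + M = M + C^{3} + M^{2}$)
$n{\left(57,171 \right)} - \frac{11909}{\left(-28\right) \left(-5\right) 8 - 72} = \left(171 + 57^{3} + 171^{2}\right) - \frac{11909}{\left(-28\right) \left(-5\right) 8 - 72} = \left(171 + 185193 + 29241\right) - \frac{11909}{140 \cdot 8 - 72} = 214605 - \frac{11909}{1120 - 72} = 214605 - \frac{11909}{1048} = \frac{224894131}{1048}$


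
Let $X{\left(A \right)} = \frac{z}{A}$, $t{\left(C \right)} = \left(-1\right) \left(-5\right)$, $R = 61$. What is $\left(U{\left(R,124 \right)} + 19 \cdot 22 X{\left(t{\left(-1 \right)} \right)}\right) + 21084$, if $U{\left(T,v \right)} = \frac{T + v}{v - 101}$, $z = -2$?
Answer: $\frac{2406357}{115} \approx 20925.0$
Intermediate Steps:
$U{\left(T,v \right)} = \frac{T + v}{-101 + v}$
$t{\left(C \right)} = 5$
$X{\left(A \right)} = - \frac{2}{A}$
$\left(U{\left(R,124 \right)} + 19 \cdot 22 X{\left(t{\left(-1 \right)} \right)}\right) + 21084 = \left(\frac{61 + 124}{-101 + 124} + 19 \cdot 22 \left(- \frac{2}{5}\right)\right) + 21084 = \left(\frac{1}{23} \cdot 185 + 418 \left(\left(-2\right) \frac{1}{5}\right)\right) + 21084 = \left(\frac{1}{23} \cdot 185 + 418 \left(- \frac{2}{5}\right)\right) + 21084 = \left(\frac{185}{23} - \frac{836}{5}\right) + 21084 = - \frac{18303}{115} + 21084 = \frac{2406357}{115}$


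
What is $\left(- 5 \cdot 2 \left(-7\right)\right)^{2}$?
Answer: $4900$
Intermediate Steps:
$\left(- 5 \cdot 2 \left(-7\right)\right)^{2} = \left(\left(-5\right) \left(-14\right)\right)^{2} = 70^{2} = 4900$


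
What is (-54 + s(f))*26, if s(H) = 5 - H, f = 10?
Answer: -1534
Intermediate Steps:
(-54 + s(f))*26 = (-54 + (5 - 1*10))*26 = (-54 + (5 - 10))*26 = (-54 - 5)*26 = -59*26 = -1534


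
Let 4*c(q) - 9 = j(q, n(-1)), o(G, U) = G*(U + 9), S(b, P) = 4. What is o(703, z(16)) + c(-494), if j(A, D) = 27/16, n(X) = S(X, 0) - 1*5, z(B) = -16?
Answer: -314773/64 ≈ -4918.3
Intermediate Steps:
o(G, U) = G*(9 + U)
n(X) = -1 (n(X) = 4 - 1*5 = 4 - 5 = -1)
j(A, D) = 27/16 (j(A, D) = 27*(1/16) = 27/16)
c(q) = 171/64 (c(q) = 9/4 + (¼)*(27/16) = 9/4 + 27/64 = 171/64)
o(703, z(16)) + c(-494) = 703*(9 - 16) + 171/64 = 703*(-7) + 171/64 = -4921 + 171/64 = -314773/64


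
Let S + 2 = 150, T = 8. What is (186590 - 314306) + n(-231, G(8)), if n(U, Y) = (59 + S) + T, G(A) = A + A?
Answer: -127501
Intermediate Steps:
S = 148 (S = -2 + 150 = 148)
G(A) = 2*A
n(U, Y) = 215 (n(U, Y) = (59 + 148) + 8 = 207 + 8 = 215)
(186590 - 314306) + n(-231, G(8)) = (186590 - 314306) + 215 = -127716 + 215 = -127501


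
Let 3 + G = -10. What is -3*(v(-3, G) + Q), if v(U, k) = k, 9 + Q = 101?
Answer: -237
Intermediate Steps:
Q = 92 (Q = -9 + 101 = 92)
G = -13 (G = -3 - 10 = -13)
-3*(v(-3, G) + Q) = -3*(-13 + 92) = -3*79 = -237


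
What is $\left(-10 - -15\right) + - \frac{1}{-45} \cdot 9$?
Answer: $\frac{26}{5} \approx 5.2$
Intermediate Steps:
$\left(-10 - -15\right) + - \frac{1}{-45} \cdot 9 = \left(-10 + 15\right) + \left(-1\right) \left(- \frac{1}{45}\right) 9 = 5 + \frac{1}{45} \cdot 9 = 5 + \frac{1}{5} = \frac{26}{5}$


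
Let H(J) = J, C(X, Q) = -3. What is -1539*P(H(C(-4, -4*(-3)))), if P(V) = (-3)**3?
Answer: 41553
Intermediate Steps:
P(V) = -27
-1539*P(H(C(-4, -4*(-3)))) = -1539*(-27) = 41553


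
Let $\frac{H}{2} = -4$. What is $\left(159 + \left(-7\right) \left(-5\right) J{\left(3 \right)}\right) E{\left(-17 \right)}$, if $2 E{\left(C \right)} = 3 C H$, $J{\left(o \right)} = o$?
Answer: $53856$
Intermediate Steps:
$H = -8$ ($H = 2 \left(-4\right) = -8$)
$E{\left(C \right)} = - 12 C$ ($E{\left(C \right)} = \frac{3 C \left(-8\right)}{2} = \frac{\left(-24\right) C}{2} = - 12 C$)
$\left(159 + \left(-7\right) \left(-5\right) J{\left(3 \right)}\right) E{\left(-17 \right)} = \left(159 + \left(-7\right) \left(-5\right) 3\right) \left(\left(-12\right) \left(-17\right)\right) = \left(159 + 35 \cdot 3\right) 204 = \left(159 + 105\right) 204 = 264 \cdot 204 = 53856$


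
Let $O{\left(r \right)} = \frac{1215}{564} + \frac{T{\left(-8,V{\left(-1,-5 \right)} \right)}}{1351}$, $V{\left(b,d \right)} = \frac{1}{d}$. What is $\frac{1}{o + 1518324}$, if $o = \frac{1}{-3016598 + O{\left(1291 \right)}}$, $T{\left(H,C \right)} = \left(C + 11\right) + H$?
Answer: $\frac{547270817959}{830934417406599296} \approx 6.5862 \cdot 10^{-7}$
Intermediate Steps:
$T{\left(H,C \right)} = 11 + C + H$ ($T{\left(H,C \right)} = \left(11 + C\right) + H = 11 + C + H$)
$O{\left(r \right)} = \frac{391201}{181420}$ ($O{\left(r \right)} = \frac{1215}{564} + \frac{11 + \frac{1}{-5} - 8}{1351} = 1215 \cdot \frac{1}{564} + \left(11 - \frac{1}{5} - 8\right) \frac{1}{1351} = \frac{405}{188} + \frac{14}{5} \cdot \frac{1}{1351} = \frac{405}{188} + \frac{2}{965} = \frac{391201}{181420}$)
$o = - \frac{181420}{547270817959}$ ($o = \frac{1}{-3016598 + \frac{391201}{181420}} = \frac{1}{- \frac{547270817959}{181420}} = - \frac{181420}{547270817959} \approx -3.315 \cdot 10^{-7}$)
$\frac{1}{o + 1518324} = \frac{1}{- \frac{181420}{547270817959} + 1518324} = \frac{1}{\frac{830934417406599296}{547270817959}} = \frac{547270817959}{830934417406599296}$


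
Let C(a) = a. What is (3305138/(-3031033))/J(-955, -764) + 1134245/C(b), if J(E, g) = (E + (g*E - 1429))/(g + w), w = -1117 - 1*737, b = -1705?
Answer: -125008731777763792/187914555835677 ≈ -665.24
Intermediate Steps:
w = -1854 (w = -1117 - 737 = -1854)
J(E, g) = (-1429 + E + E*g)/(-1854 + g) (J(E, g) = (E + (g*E - 1429))/(g - 1854) = (E + (E*g - 1429))/(-1854 + g) = (E + (-1429 + E*g))/(-1854 + g) = (-1429 + E + E*g)/(-1854 + g))
(3305138/(-3031033))/J(-955, -764) + 1134245/C(b) = (3305138/(-3031033))/(((-1429 - 955 - 955*(-764))/(-1854 - 764))) + 1134245/(-1705) = (3305138*(-1/3031033))/(((-1429 - 955 + 729620)/(-2618))) + 1134245*(-1/1705) = -3305138/(3031033*((-1/2618*727236))) - 226849/341 = -3305138/(3031033*(-363618/1309)) - 226849/341 = -3305138/3031033*(-1309/363618) - 226849/341 = 2163212821/551069078697 - 226849/341 = -125008731777763792/187914555835677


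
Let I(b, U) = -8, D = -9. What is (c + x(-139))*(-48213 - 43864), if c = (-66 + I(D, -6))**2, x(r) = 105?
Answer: -513881737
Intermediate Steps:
c = 5476 (c = (-66 - 8)**2 = (-74)**2 = 5476)
(c + x(-139))*(-48213 - 43864) = (5476 + 105)*(-48213 - 43864) = 5581*(-92077) = -513881737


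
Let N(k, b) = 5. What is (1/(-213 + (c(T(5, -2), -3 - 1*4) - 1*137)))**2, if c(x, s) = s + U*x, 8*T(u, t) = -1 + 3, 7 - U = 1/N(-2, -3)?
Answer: 100/12623809 ≈ 7.9215e-6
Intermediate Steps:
U = 34/5 (U = 7 - 1/5 = 34/5 ≈ 6.8000)
T(u, t) = 1/4 (T(u, t) = (-1 + 3)/8 = (1/8)*2 = 1/4)
c(x, s) = s + 34*x/5
(1/(-213 + (c(T(5, -2), -3 - 1*4) - 1*137)))**2 = (1/(-213 + (((-3 - 1*4) + (34/5)*(1/4)) - 1*137)))**2 = (1/(-213 + (((-3 - 4) + 17/10) - 137)))**2 = (1/(-213 + ((-7 + 17/10) - 137)))**2 = (1/(-213 + (-53/10 - 137)))**2 = (1/(-213 - 1423/10))**2 = (1/(-3553/10))**2 = (-10/3553)**2 = 100/12623809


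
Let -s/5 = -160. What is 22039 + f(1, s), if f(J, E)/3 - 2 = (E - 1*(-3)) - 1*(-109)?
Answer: 24781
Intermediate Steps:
s = 800 (s = -5*(-160) = 800)
f(J, E) = 342 + 3*E (f(J, E) = 6 + 3*((E - 1*(-3)) - 1*(-109)) = 6 + 3*((E + 3) + 109) = 6 + 3*((3 + E) + 109) = 6 + 3*(112 + E) = 6 + (336 + 3*E) = 342 + 3*E)
22039 + f(1, s) = 22039 + (342 + 3*800) = 22039 + (342 + 2400) = 22039 + 2742 = 24781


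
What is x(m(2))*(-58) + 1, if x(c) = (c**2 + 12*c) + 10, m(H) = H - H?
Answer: -579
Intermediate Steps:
m(H) = 0
x(c) = 10 + c**2 + 12*c
x(m(2))*(-58) + 1 = (10 + 0**2 + 12*0)*(-58) + 1 = (10 + 0 + 0)*(-58) + 1 = 10*(-58) + 1 = -580 + 1 = -579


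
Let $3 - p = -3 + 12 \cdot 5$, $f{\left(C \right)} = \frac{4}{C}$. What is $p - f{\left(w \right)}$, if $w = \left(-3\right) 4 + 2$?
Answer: $- \frac{268}{5} \approx -53.6$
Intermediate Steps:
$w = -10$ ($w = -12 + 2 = -10$)
$p = -54$ ($p = 3 - \left(-3 + 12 \cdot 5\right) = 3 - \left(-3 + 60\right) = 3 - 57 = -54$)
$p - f{\left(w \right)} = -54 - \frac{4}{-10} = -54 - 4 \left(- \frac{1}{10}\right) = -54 - - \frac{2}{5} = -54 + \frac{2}{5} = - \frac{268}{5}$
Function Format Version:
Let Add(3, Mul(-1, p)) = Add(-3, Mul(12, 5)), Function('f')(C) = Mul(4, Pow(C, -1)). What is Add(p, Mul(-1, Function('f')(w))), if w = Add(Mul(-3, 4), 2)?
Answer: Rational(-268, 5) ≈ -53.600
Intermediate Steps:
w = -10 (w = Add(-12, 2) = -10)
p = -54 (p = Add(3, Mul(-1, Add(-3, Mul(12, 5)))) = Add(3, Mul(-1, Add(-3, 60))) = Add(3, Mul(-1, 57)) = Add(3, -57) = -54)
Add(p, Mul(-1, Function('f')(w))) = Add(-54, Mul(-1, Mul(4, Pow(-10, -1)))) = Add(-54, Mul(-1, Mul(4, Rational(-1, 10)))) = Add(-54, Mul(-1, Rational(-2, 5))) = Add(-54, Rational(2, 5)) = Rational(-268, 5)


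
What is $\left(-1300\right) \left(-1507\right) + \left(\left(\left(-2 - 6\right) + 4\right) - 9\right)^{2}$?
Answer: $1959269$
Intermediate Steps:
$\left(-1300\right) \left(-1507\right) + \left(\left(\left(-2 - 6\right) + 4\right) - 9\right)^{2} = 1959100 + \left(\left(-8 + 4\right) - 9\right)^{2} = 1959100 + \left(-4 - 9\right)^{2} = 1959100 + \left(-13\right)^{2} = 1959100 + 169 = 1959269$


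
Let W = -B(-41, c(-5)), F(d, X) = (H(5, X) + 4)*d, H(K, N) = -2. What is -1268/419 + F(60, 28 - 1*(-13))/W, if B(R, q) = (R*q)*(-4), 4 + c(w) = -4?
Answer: -201667/68716 ≈ -2.9348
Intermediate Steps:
c(w) = -8 (c(w) = -4 - 4 = -8)
B(R, q) = -4*R*q
F(d, X) = 2*d (F(d, X) = (-2 + 4)*d = 2*d)
W = 1312 (W = -(-4)*(-41)*(-8) = -1*(-1312) = 1312)
-1268/419 + F(60, 28 - 1*(-13))/W = -1268/419 + (2*60)/1312 = -1268*1/419 + 120*(1/1312) = -1268/419 + 15/164 = -201667/68716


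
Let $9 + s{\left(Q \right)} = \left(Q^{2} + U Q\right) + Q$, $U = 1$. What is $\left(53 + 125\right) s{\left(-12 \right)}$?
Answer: $19758$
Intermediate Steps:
$s{\left(Q \right)} = -9 + Q^{2} + 2 Q$ ($s{\left(Q \right)} = -9 + \left(\left(Q^{2} + 1 Q\right) + Q\right) = -9 + \left(\left(Q^{2} + Q\right) + Q\right) = -9 + \left(\left(Q + Q^{2}\right) + Q\right) = -9 + \left(Q^{2} + 2 Q\right) = -9 + Q^{2} + 2 Q$)
$\left(53 + 125\right) s{\left(-12 \right)} = \left(53 + 125\right) \left(-9 + \left(-12\right)^{2} + 2 \left(-12\right)\right) = 178 \left(-9 + 144 - 24\right) = 178 \cdot 111 = 19758$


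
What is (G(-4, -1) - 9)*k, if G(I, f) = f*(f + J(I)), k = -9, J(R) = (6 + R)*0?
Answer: 72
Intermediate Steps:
J(R) = 0
G(I, f) = f**2 (G(I, f) = f*(f + 0) = f*f = f**2)
(G(-4, -1) - 9)*k = ((-1)**2 - 9)*(-9) = (1 - 9)*(-9) = -8*(-9) = 72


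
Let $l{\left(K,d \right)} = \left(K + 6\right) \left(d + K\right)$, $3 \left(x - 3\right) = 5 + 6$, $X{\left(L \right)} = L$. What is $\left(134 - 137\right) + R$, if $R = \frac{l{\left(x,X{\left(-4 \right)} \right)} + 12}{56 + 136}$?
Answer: $- \frac{1193}{432} \approx -2.7616$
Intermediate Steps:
$x = \frac{20}{3}$ ($x = 3 + \frac{5 + 6}{3} = 3 + \frac{1}{3} \cdot 11 = 3 + \frac{11}{3} = \frac{20}{3} \approx 6.6667$)
$l{\left(K,d \right)} = \left(6 + K\right) \left(K + d\right)$
$R = \frac{103}{432}$ ($R = \frac{\left(\left(\frac{20}{3}\right)^{2} + 6 \cdot \frac{20}{3} + 6 \left(-4\right) + \frac{20}{3} \left(-4\right)\right) + 12}{56 + 136} = \frac{\left(\frac{400}{9} + 40 - 24 - \frac{80}{3}\right) + 12}{192} = \left(\frac{304}{9} + 12\right) \frac{1}{192} = \frac{412}{9} \cdot \frac{1}{192} = \frac{103}{432} \approx 0.23843$)
$\left(134 - 137\right) + R = \left(134 - 137\right) + \frac{103}{432} = -3 + \frac{103}{432} = - \frac{1193}{432}$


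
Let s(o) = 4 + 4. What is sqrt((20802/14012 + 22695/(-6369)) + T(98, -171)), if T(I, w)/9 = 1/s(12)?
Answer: I*sqrt(844002037632886)/29747476 ≈ 0.97661*I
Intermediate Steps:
s(o) = 8
T(I, w) = 9/8
sqrt((20802/14012 + 22695/(-6369)) + T(98, -171)) = sqrt((20802/14012 + 22695/(-6369)) + 9/8) = sqrt((20802*(1/14012) + 22695*(-1/6369)) + 9/8) = sqrt((10401/7006 - 7565/2123) + 9/8) = sqrt(-30919067/14873738 + 9/8) = sqrt(-56744447/59494952) = I*sqrt(844002037632886)/29747476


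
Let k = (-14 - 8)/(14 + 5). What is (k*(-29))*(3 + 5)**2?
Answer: 40832/19 ≈ 2149.1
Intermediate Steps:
k = -22/19 ≈ -1.1579
(k*(-29))*(3 + 5)**2 = (-22/19*(-29))*(3 + 5)**2 = (638/19)*8**2 = (638/19)*64 = 40832/19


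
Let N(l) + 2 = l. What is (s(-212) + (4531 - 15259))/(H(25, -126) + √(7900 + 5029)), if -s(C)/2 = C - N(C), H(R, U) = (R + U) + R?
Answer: -815632/7153 - 10732*√12929/7153 ≈ -284.63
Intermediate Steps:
H(R, U) = U + 2*R
N(l) = -2 + l
s(C) = -4 (s(C) = -2*(C - (-2 + C)) = -2*(C + (2 - C)) = -2*2 = -4)
(s(-212) + (4531 - 15259))/(H(25, -126) + √(7900 + 5029)) = (-4 + (4531 - 15259))/((-126 + 2*25) + √(7900 + 5029)) = (-4 - 10728)/((-126 + 50) + √12929) = -10732/(-76 + √12929)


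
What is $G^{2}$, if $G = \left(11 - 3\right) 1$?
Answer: $64$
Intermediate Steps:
$G = 8$ ($G = \left(11 - 3\right) 1 = 8 \cdot 1 = 8$)
$G^{2} = 8^{2} = 64$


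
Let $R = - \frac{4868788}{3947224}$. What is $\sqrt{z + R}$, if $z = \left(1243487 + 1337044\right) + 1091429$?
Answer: $\frac{\sqrt{3575702339186823778}}{986806} \approx 1916.2$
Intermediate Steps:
$R = - \frac{1217197}{986806}$ ($R = \left(-4868788\right) \frac{1}{3947224} = - \frac{1217197}{986806} \approx -1.2335$)
$z = 3671960$ ($z = 2580531 + 1091429 = 3671960$)
$\sqrt{z + R} = \sqrt{3671960 - \frac{1217197}{986806}} = \sqrt{\frac{3623510942563}{986806}} = \frac{\sqrt{3575702339186823778}}{986806}$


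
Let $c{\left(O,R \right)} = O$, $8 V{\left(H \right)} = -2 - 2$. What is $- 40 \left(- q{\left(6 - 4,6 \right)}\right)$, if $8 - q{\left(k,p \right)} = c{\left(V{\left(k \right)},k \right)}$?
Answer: $340$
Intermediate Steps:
$V{\left(H \right)} = - \frac{1}{2}$ ($V{\left(H \right)} = \frac{-2 - 2}{8} = \frac{1}{8} \left(-4\right) = - \frac{1}{2}$)
$q{\left(k,p \right)} = \frac{17}{2}$ ($q{\left(k,p \right)} = 8 - - \frac{1}{2} = 8 + \frac{1}{2} = \frac{17}{2}$)
$- 40 \left(- q{\left(6 - 4,6 \right)}\right) = - 40 \left(\left(-1\right) \frac{17}{2}\right) = \left(-40\right) \left(- \frac{17}{2}\right) = 340$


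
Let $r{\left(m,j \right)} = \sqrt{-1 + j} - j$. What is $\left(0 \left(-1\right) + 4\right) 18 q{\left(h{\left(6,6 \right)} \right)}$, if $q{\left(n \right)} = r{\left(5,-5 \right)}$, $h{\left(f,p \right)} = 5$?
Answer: $360 + 72 i \sqrt{6} \approx 360.0 + 176.36 i$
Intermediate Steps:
$q{\left(n \right)} = 5 + i \sqrt{6}$ ($q{\left(n \right)} = \sqrt{-1 - 5} - -5 = \sqrt{-6} + 5 = i \sqrt{6} + 5 = 5 + i \sqrt{6}$)
$\left(0 \left(-1\right) + 4\right) 18 q{\left(h{\left(6,6 \right)} \right)} = \left(0 \left(-1\right) + 4\right) 18 \left(5 + i \sqrt{6}\right) = \left(0 + 4\right) 18 \left(5 + i \sqrt{6}\right) = 4 \cdot 18 \left(5 + i \sqrt{6}\right) = 72 \left(5 + i \sqrt{6}\right) = 360 + 72 i \sqrt{6}$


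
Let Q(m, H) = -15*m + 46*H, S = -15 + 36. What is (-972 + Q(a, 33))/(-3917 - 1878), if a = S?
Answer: -231/5795 ≈ -0.039862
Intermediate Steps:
S = 21
a = 21
(-972 + Q(a, 33))/(-3917 - 1878) = (-972 + (-15*21 + 46*33))/(-3917 - 1878) = (-972 + (-315 + 1518))/(-5795) = (-972 + 1203)*(-1/5795) = 231*(-1/5795) = -231/5795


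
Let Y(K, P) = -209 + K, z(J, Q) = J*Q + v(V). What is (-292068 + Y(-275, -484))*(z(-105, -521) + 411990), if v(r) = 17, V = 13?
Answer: -136537529024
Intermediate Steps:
z(J, Q) = 17 + J*Q (z(J, Q) = J*Q + 17 = 17 + J*Q)
(-292068 + Y(-275, -484))*(z(-105, -521) + 411990) = (-292068 + (-209 - 275))*((17 - 105*(-521)) + 411990) = (-292068 - 484)*((17 + 54705) + 411990) = -292552*(54722 + 411990) = -292552*466712 = -136537529024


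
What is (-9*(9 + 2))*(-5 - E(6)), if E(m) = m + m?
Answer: 1683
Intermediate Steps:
E(m) = 2*m
(-9*(9 + 2))*(-5 - E(6)) = (-9*(9 + 2))*(-5 - 2*6) = (-9*11)*(-5 - 1*12) = -99*(-5 - 12) = -99*(-17) = 1683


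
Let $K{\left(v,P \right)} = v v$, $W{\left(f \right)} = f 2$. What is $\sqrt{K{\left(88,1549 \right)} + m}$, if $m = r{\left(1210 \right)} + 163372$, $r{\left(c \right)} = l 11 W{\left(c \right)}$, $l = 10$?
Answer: $2 \sqrt{109329} \approx 661.3$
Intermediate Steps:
$W{\left(f \right)} = 2 f$
$r{\left(c \right)} = 220 c$ ($r{\left(c \right)} = 10 \cdot 11 \cdot 2 c = 110 \cdot 2 c = 220 c$)
$K{\left(v,P \right)} = v^{2}$
$m = 429572$ ($m = 220 \cdot 1210 + 163372 = 266200 + 163372 = 429572$)
$\sqrt{K{\left(88,1549 \right)} + m} = \sqrt{88^{2} + 429572} = \sqrt{7744 + 429572} = \sqrt{437316} = 2 \sqrt{109329}$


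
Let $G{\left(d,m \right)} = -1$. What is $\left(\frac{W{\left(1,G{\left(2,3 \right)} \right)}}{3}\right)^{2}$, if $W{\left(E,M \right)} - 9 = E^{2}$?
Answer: $\frac{100}{9} \approx 11.111$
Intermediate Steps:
$W{\left(E,M \right)} = 9 + E^{2}$
$\left(\frac{W{\left(1,G{\left(2,3 \right)} \right)}}{3}\right)^{2} = \left(\frac{9 + 1^{2}}{3}\right)^{2} = \left(\frac{9 + 1}{3}\right)^{2} = \left(\frac{1}{3} \cdot 10\right)^{2} = \left(\frac{10}{3}\right)^{2} = \frac{100}{9}$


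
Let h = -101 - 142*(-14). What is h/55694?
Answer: 1887/55694 ≈ 0.033882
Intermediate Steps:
h = 1887 (h = -101 + 1988 = 1887)
h/55694 = 1887/55694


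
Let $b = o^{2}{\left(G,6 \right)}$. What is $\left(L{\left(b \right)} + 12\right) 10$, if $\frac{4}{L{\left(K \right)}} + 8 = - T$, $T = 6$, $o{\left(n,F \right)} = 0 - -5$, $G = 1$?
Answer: $\frac{820}{7} \approx 117.14$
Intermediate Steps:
$o{\left(n,F \right)} = 5$ ($o{\left(n,F \right)} = 0 + 5 = 5$)
$b = 25$ ($b = 5^{2} = 25$)
$L{\left(K \right)} = - \frac{2}{7}$ ($L{\left(K \right)} = \frac{4}{-8 - 6} = \frac{4}{-14} = 4 \left(- \frac{1}{14}\right) = - \frac{2}{7}$)
$\left(L{\left(b \right)} + 12\right) 10 = \left(- \frac{2}{7} + 12\right) 10 = \frac{82}{7} \cdot 10 = \frac{820}{7}$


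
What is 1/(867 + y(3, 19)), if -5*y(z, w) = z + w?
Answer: 5/4313 ≈ 0.0011593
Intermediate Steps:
y(z, w) = -w/5 - z/5 (y(z, w) = -(z + w)/5 = -(w + z)/5 = -w/5 - z/5)
1/(867 + y(3, 19)) = 1/(867 + (-1/5*19 - 1/5*3)) = 1/(867 + (-19/5 - 3/5)) = 1/(867 - 22/5) = 1/(4313/5) = 5/4313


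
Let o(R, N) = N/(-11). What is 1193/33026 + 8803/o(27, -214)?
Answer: 799565490/1766891 ≈ 452.53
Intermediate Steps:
o(R, N) = -N/11 (o(R, N) = N*(-1/11) = -N/11)
1193/33026 + 8803/o(27, -214) = 1193/33026 + 8803/((-1/11*(-214))) = 1193*(1/33026) + 8803/(214/11) = 1193/33026 + 8803*(11/214) = 1193/33026 + 96833/214 = 799565490/1766891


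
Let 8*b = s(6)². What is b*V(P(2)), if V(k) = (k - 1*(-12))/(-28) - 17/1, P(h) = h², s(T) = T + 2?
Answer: -984/7 ≈ -140.57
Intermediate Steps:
s(T) = 2 + T
V(k) = -122/7 - k/28 (V(k) = (k + 12)*(-1/28) - 17*1 = (12 + k)*(-1/28) - 17 = (-3/7 - k/28) - 17 = -122/7 - k/28)
b = 8 (b = (2 + 6)²/8 = (⅛)*8² = (⅛)*64 = 8)
b*V(P(2)) = 8*(-122/7 - 1/28*2²) = 8*(-122/7 - 1/28*4) = 8*(-122/7 - ⅐) = 8*(-123/7) = -984/7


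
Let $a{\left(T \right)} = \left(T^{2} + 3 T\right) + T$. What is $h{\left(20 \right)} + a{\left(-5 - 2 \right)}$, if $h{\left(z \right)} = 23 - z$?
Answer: $24$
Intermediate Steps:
$a{\left(T \right)} = T^{2} + 4 T$
$h{\left(20 \right)} + a{\left(-5 - 2 \right)} = \left(23 - 20\right) + \left(-5 - 2\right) \left(4 - 7\right) = 3 - 7 \left(4 - 7\right) = 3 - -21 = 3 + 21 = 24$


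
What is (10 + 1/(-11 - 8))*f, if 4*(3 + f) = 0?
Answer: -567/19 ≈ -29.842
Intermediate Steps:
f = -3 (f = -3 + (1/4)*0 = -3 + 0 = -3)
(10 + 1/(-11 - 8))*f = (10 + 1/(-11 - 8))*(-3) = (10 + 1/(-19))*(-3) = (10 - 1/19)*(-3) = (189/19)*(-3) = -567/19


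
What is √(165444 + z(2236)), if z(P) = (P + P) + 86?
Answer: √170002 ≈ 412.31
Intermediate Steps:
z(P) = 86 + 2*P (z(P) = 2*P + 86 = 86 + 2*P)
√(165444 + z(2236)) = √(165444 + (86 + 2*2236)) = √(165444 + (86 + 4472)) = √(165444 + 4558) = √170002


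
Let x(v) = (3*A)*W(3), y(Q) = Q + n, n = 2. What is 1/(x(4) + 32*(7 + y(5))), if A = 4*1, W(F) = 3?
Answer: 1/484 ≈ 0.0020661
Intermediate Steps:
y(Q) = 2 + Q (y(Q) = Q + 2 = 2 + Q)
A = 4
x(v) = 36 (x(v) = (3*4)*3 = 12*3 = 36)
1/(x(4) + 32*(7 + y(5))) = 1/(36 + 32*(7 + (2 + 5))) = 1/(36 + 32*(7 + 7)) = 1/(36 + 32*14) = 1/(36 + 448) = 1/484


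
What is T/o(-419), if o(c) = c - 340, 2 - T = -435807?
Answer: -39619/69 ≈ -574.19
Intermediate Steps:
T = 435809 (T = 2 - 1*(-435807) = 2 + 435807 = 435809)
o(c) = -340 + c
T/o(-419) = 435809/(-340 - 419) = 435809/(-759) = 435809*(-1/759) = -39619/69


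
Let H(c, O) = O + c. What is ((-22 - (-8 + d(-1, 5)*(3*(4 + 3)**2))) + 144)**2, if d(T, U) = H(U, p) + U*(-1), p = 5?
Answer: 366025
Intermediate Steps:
d(T, U) = 5 (d(T, U) = (5 + U) + U*(-1) = (5 + U) - U = 5)
((-22 - (-8 + d(-1, 5)*(3*(4 + 3)**2))) + 144)**2 = ((-22 - (-8 + 5*(3*(4 + 3)**2))) + 144)**2 = ((-22 - (-8 + 5*(3*7**2))) + 144)**2 = ((-22 - (-8 + 5*(3*49))) + 144)**2 = ((-22 - (-8 + 5*147)) + 144)**2 = ((-22 - (-8 + 735)) + 144)**2 = ((-22 - 1*727) + 144)**2 = ((-22 - 727) + 144)**2 = (-749 + 144)**2 = (-605)**2 = 366025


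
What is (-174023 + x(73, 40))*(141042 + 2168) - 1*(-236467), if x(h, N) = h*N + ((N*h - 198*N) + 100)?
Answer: -25205153163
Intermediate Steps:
x(h, N) = 100 - 198*N + 2*N*h (x(h, N) = N*h + ((-198*N + N*h) + 100) = N*h + (100 - 198*N + N*h) = 100 - 198*N + 2*N*h)
(-174023 + x(73, 40))*(141042 + 2168) - 1*(-236467) = (-174023 + (100 - 198*40 + 2*40*73))*(141042 + 2168) - 1*(-236467) = (-174023 + (100 - 7920 + 5840))*143210 + 236467 = (-174023 - 1980)*143210 + 236467 = -176003*143210 + 236467 = -25205389630 + 236467 = -25205153163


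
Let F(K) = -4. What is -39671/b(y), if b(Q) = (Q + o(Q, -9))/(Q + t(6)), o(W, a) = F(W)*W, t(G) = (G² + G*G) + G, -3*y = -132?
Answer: 2419931/66 ≈ 36666.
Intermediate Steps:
y = 44 (y = -⅓*(-132) = 44)
t(G) = G + 2*G² (t(G) = (G² + G²) + G = 2*G² + G = G + 2*G²)
o(W, a) = -4*W
b(Q) = -3*Q/(78 + Q) (b(Q) = (Q - 4*Q)/(Q + 6*(1 + 2*6)) = (-3*Q)/(Q + 6*(1 + 12)) = (-3*Q)/(Q + 6*13) = (-3*Q)/(Q + 78) = (-3*Q)/(78 + Q) = -3*Q/(78 + Q))
-39671/b(y) = -39671/((-3*44/(78 + 44))) = -39671/((-3*44/122)) = -39671/((-3*44*1/122)) = -39671/(-66/61) = -39671*(-61/66) = 2419931/66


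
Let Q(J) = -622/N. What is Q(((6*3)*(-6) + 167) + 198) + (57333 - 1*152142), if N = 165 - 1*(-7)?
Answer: -8153885/86 ≈ -94813.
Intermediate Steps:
N = 172 (N = 165 + 7 = 172)
Q(J) = -311/86 (Q(J) = -622/172 = -622*1/172 = -311/86)
Q(((6*3)*(-6) + 167) + 198) + (57333 - 1*152142) = -311/86 + (57333 - 1*152142) = -311/86 + (57333 - 152142) = -311/86 - 94809 = -8153885/86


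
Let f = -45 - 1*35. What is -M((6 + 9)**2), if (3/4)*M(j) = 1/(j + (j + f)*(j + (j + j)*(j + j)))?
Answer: -2/44093025 ≈ -4.5359e-8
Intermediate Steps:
f = -80 (f = -45 - 35 = -80)
M(j) = 4/(3*(j + (-80 + j)*(j + 4*j**2))) (M(j) = 4/(3*(j + (j - 80)*(j + (j + j)*(j + j)))) = 4/(3*(j + (-80 + j)*(j + (2*j)*(2*j)))) = 4/(3*(j + (-80 + j)*(j + 4*j**2))))
-M((6 + 9)**2) = -4/(3*((6 + 9)**2)*(-79 - 319*(6 + 9)**2 + 4*((6 + 9)**2)**2)) = -4/(3*(15**2)*(-79 - 319*15**2 + 4*(15**2)**2)) = -4/(3*225*(-79 - 319*225 + 4*225**2)) = -4/(3*225*(-79 - 71775 + 4*50625)) = -4/(3*225*(-79 - 71775 + 202500)) = -4/(3*225*130646) = -1*2/44093025 = -2/44093025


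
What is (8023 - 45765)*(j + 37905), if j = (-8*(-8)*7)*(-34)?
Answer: -855724366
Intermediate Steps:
j = -15232 (j = (64*7)*(-34) = 448*(-34) = -15232)
(8023 - 45765)*(j + 37905) = (8023 - 45765)*(-15232 + 37905) = -37742*22673 = -855724366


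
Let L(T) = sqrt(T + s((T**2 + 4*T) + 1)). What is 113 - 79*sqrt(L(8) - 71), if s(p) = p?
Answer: 113 - 79*sqrt(-71 + sqrt(105)) ≈ 113.0 - 615.76*I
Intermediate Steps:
L(T) = sqrt(1 + T**2 + 5*T) (L(T) = sqrt(T + ((T**2 + 4*T) + 1)) = sqrt(T + (1 + T**2 + 4*T)) = sqrt(1 + T**2 + 5*T))
113 - 79*sqrt(L(8) - 71) = 113 - 79*sqrt(sqrt(1 + 8**2 + 5*8) - 71) = 113 - 79*sqrt(sqrt(1 + 64 + 40) - 71) = 113 - 79*sqrt(sqrt(105) - 71) = 113 - 79*sqrt(-71 + sqrt(105))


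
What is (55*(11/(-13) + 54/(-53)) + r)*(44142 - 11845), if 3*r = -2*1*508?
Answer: -29456446553/2067 ≈ -1.4251e+7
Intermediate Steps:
r = -1016/3 (r = (-2*1*508)/3 = (-2*508)/3 = (⅓)*(-1016) = -1016/3 ≈ -338.67)
(55*(11/(-13) + 54/(-53)) + r)*(44142 - 11845) = (55*(11/(-13) + 54/(-53)) - 1016/3)*(44142 - 11845) = (55*(11*(-1/13) + 54*(-1/53)) - 1016/3)*32297 = (55*(-11/13 - 54/53) - 1016/3)*32297 = (55*(-1285/689) - 1016/3)*32297 = (-70675/689 - 1016/3)*32297 = -912049/2067*32297 = -29456446553/2067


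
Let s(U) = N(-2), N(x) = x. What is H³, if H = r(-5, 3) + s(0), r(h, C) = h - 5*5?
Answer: -32768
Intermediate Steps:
s(U) = -2
r(h, C) = -25 + h (r(h, C) = h - 25 = -25 + h)
H = -32 (H = (-25 - 5) - 2 = -30 - 2 = -32)
H³ = (-32)³ = -32768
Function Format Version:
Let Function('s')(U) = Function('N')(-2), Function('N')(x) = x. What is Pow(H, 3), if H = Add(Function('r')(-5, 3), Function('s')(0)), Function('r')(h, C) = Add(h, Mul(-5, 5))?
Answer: -32768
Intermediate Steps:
Function('s')(U) = -2
Function('r')(h, C) = Add(-25, h) (Function('r')(h, C) = Add(h, -25) = Add(-25, h))
H = -32 (H = Add(Add(-25, -5), -2) = Add(-30, -2) = -32)
Pow(H, 3) = Pow(-32, 3) = -32768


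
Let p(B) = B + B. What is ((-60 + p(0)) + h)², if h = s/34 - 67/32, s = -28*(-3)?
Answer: 1052029225/295936 ≈ 3554.9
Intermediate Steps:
p(B) = 2*B
s = 84
h = 205/544 (h = 84/34 - 67/32 = 84*(1/34) - 67*1/32 = 42/17 - 67/32 = 205/544 ≈ 0.37684)
((-60 + p(0)) + h)² = ((-60 + 2*0) + 205/544)² = ((-60 + 0) + 205/544)² = (-60 + 205/544)² = (-32435/544)² = 1052029225/295936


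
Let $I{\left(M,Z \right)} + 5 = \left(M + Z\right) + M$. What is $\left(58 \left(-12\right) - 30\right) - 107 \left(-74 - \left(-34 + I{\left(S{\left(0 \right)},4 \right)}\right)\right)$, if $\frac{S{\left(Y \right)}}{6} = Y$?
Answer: $3447$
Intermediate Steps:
$S{\left(Y \right)} = 6 Y$
$I{\left(M,Z \right)} = -5 + Z + 2 M$ ($I{\left(M,Z \right)} = -5 + \left(\left(M + Z\right) + M\right) = -5 + \left(Z + 2 M\right) = -5 + Z + 2 M$)
$\left(58 \left(-12\right) - 30\right) - 107 \left(-74 - \left(-34 + I{\left(S{\left(0 \right)},4 \right)}\right)\right) = \left(58 \left(-12\right) - 30\right) - 107 \left(-74 + \left(34 - \left(-5 + 4 + 2 \cdot 6 \cdot 0\right)\right)\right) = \left(-696 - 30\right) - 107 \left(-74 + \left(34 - \left(-5 + 4 + 2 \cdot 0\right)\right)\right) = \left(-696 - 30\right) - 107 \left(-74 + \left(34 - \left(-5 + 4 + 0\right)\right)\right) = -726 - 107 \left(-74 + \left(34 - -1\right)\right) = -726 - 107 \left(-74 + \left(34 + 1\right)\right) = -726 - 107 \left(-74 + 35\right) = -726 - 107 \left(-39\right) = -726 - -4173 = -726 + 4173 = 3447$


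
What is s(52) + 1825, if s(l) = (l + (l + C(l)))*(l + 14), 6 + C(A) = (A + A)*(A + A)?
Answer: 722149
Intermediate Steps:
C(A) = -6 + 4*A² (C(A) = -6 + (A + A)*(A + A) = -6 + (2*A)*(2*A) = -6 + 4*A²)
s(l) = (14 + l)*(-6 + 2*l + 4*l²) (s(l) = (l + (l + (-6 + 4*l²)))*(l + 14) = (l + (-6 + l + 4*l²))*(14 + l) = (-6 + 2*l + 4*l²)*(14 + l) = (14 + l)*(-6 + 2*l + 4*l²))
s(52) + 1825 = (-84 + 4*52³ + 22*52 + 58*52²) + 1825 = (-84 + 4*140608 + 1144 + 58*2704) + 1825 = (-84 + 562432 + 1144 + 156832) + 1825 = 720324 + 1825 = 722149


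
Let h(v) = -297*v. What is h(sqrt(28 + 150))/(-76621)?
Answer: 297*sqrt(178)/76621 ≈ 0.051715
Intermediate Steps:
h(sqrt(28 + 150))/(-76621) = -297*sqrt(28 + 150)/(-76621) = -297*sqrt(178)*(-1/76621) = 297*sqrt(178)/76621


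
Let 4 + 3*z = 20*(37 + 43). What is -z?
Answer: -532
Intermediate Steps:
z = 532 (z = -4/3 + (20*(37 + 43))/3 = -4/3 + (20*80)/3 = -4/3 + (⅓)*1600 = -4/3 + 1600/3 = 532)
-z = -1*532 = -532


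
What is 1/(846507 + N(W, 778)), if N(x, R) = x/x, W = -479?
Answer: 1/846508 ≈ 1.1813e-6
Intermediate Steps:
N(x, R) = 1
1/(846507 + N(W, 778)) = 1/(846507 + 1) = 1/846508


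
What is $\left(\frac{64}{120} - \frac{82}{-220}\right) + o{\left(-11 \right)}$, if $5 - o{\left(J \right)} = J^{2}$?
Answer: $- \frac{37981}{330} \approx -115.09$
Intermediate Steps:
$o{\left(J \right)} = 5 - J^{2}$
$\left(\frac{64}{120} - \frac{82}{-220}\right) + o{\left(-11 \right)} = \left(\frac{64}{120} - \frac{82}{-220}\right) + \left(5 - \left(-11\right)^{2}\right) = \left(64 \cdot \frac{1}{120} - - \frac{41}{110}\right) + \left(5 - 121\right) = \left(\frac{8}{15} + \frac{41}{110}\right) + \left(5 - 121\right) = \frac{299}{330} - 116 = - \frac{37981}{330}$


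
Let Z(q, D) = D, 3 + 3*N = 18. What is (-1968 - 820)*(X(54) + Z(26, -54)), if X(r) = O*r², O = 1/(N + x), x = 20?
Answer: -4366008/25 ≈ -1.7464e+5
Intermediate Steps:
N = 5 (N = -1 + (⅓)*18 = -1 + 6 = 5)
O = 1/25 (O = 1/(5 + 20) = 1/25 ≈ 0.040000)
X(r) = r²/25
(-1968 - 820)*(X(54) + Z(26, -54)) = (-1968 - 820)*((1/25)*54² - 54) = -2788*((1/25)*2916 - 54) = -2788*(2916/25 - 54) = -2788*1566/25 = -4366008/25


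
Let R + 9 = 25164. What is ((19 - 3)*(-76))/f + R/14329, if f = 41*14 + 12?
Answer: -1341617/4198397 ≈ -0.31955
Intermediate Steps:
R = 25155 (R = -9 + 25164 = 25155)
f = 586 (f = 574 + 12 = 586)
((19 - 3)*(-76))/f + R/14329 = ((19 - 3)*(-76))/586 + 25155/14329 = (16*(-76))*(1/586) + 25155*(1/14329) = -1216*1/586 + 25155/14329 = -608/293 + 25155/14329 = -1341617/4198397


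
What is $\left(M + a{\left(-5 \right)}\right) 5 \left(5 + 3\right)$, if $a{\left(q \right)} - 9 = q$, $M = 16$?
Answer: $800$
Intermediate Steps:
$a{\left(q \right)} = 9 + q$
$\left(M + a{\left(-5 \right)}\right) 5 \left(5 + 3\right) = \left(16 + \left(9 - 5\right)\right) 5 \left(5 + 3\right) = \left(16 + 4\right) 5 \cdot 8 = 20 \cdot 40 = 800$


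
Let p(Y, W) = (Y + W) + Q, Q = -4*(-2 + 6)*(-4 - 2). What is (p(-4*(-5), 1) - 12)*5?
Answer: 525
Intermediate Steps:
Q = 96 (Q = -16*(-6) = -4*(-24) = 96)
p(Y, W) = 96 + W + Y (p(Y, W) = (Y + W) + 96 = (W + Y) + 96 = 96 + W + Y)
(p(-4*(-5), 1) - 12)*5 = ((96 + 1 - 4*(-5)) - 12)*5 = ((96 + 1 + 20) - 12)*5 = (117 - 12)*5 = 105*5 = 525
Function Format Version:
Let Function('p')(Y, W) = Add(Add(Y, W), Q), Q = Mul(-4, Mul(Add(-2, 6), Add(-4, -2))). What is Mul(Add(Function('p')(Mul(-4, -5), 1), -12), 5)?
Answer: 525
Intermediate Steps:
Q = 96 (Q = Mul(-4, Mul(4, -6)) = Mul(-4, -24) = 96)
Function('p')(Y, W) = Add(96, W, Y) (Function('p')(Y, W) = Add(Add(Y, W), 96) = Add(Add(W, Y), 96) = Add(96, W, Y))
Mul(Add(Function('p')(Mul(-4, -5), 1), -12), 5) = Mul(Add(Add(96, 1, Mul(-4, -5)), -12), 5) = Mul(Add(Add(96, 1, 20), -12), 5) = Mul(Add(117, -12), 5) = Mul(105, 5) = 525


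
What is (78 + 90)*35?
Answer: 5880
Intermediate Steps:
(78 + 90)*35 = 168*35 = 5880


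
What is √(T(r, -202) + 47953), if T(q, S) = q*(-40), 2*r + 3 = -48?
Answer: √48973 ≈ 221.30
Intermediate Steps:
r = -51/2 (r = -3/2 + (½)*(-48) = -3/2 - 24 = -51/2 ≈ -25.500)
T(q, S) = -40*q
√(T(r, -202) + 47953) = √(-40*(-51/2) + 47953) = √(1020 + 47953) = √48973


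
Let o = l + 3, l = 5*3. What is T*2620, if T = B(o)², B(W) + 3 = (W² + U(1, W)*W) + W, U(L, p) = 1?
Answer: 333916380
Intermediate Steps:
l = 15
o = 18 (o = 15 + 3 = 18)
B(W) = -3 + W² + 2*W (B(W) = -3 + ((W² + 1*W) + W) = -3 + ((W² + W) + W) = -3 + ((W + W²) + W) = -3 + (W² + 2*W) = -3 + W² + 2*W)
T = 127449 (T = (-3 + 18² + 2*18)² = (-3 + 324 + 36)² = 357² = 127449)
T*2620 = 127449*2620 = 333916380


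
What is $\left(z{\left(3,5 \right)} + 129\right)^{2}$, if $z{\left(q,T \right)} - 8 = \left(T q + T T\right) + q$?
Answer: $32400$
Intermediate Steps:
$z{\left(q,T \right)} = 8 + q + T^{2} + T q$ ($z{\left(q,T \right)} = 8 + \left(\left(T q + T T\right) + q\right) = 8 + \left(\left(T q + T^{2}\right) + q\right) = 8 + \left(\left(T^{2} + T q\right) + q\right) = 8 + \left(q + T^{2} + T q\right) = 8 + q + T^{2} + T q$)
$\left(z{\left(3,5 \right)} + 129\right)^{2} = \left(\left(8 + 3 + 5^{2} + 5 \cdot 3\right) + 129\right)^{2} = \left(\left(8 + 3 + 25 + 15\right) + 129\right)^{2} = \left(51 + 129\right)^{2} = 180^{2} = 32400$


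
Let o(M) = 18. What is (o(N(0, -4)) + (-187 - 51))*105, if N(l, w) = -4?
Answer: -23100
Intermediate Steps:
(o(N(0, -4)) + (-187 - 51))*105 = (18 + (-187 - 51))*105 = (18 - 238)*105 = -220*105 = -23100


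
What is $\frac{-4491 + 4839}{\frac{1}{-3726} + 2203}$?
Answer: $\frac{1296648}{8208377} \approx 0.15797$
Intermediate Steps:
$\frac{-4491 + 4839}{\frac{1}{-3726} + 2203} = \frac{348}{- \frac{1}{3726} + 2203} = \frac{348}{\frac{8208377}{3726}} = 348 \cdot \frac{3726}{8208377} = \frac{1296648}{8208377}$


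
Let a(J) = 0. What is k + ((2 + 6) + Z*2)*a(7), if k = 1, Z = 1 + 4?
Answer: 1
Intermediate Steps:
Z = 5
k + ((2 + 6) + Z*2)*a(7) = 1 + ((2 + 6) + 5*2)*0 = 1 + (8 + 10)*0 = 1 + 18*0 = 1 + 0 = 1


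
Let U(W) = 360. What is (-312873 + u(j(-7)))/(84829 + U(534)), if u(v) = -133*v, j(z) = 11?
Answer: -314336/85189 ≈ -3.6899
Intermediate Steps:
(-312873 + u(j(-7)))/(84829 + U(534)) = (-312873 - 133*11)/(84829 + 360) = (-312873 - 1463)/85189 = -314336*1/85189 = -314336/85189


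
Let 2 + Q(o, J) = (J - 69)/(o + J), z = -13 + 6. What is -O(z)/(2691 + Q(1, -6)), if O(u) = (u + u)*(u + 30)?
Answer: 161/1352 ≈ 0.11908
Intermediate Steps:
z = -7
Q(o, J) = -2 + (-69 + J)/(J + o) (Q(o, J) = -2 + (J - 69)/(o + J) = -2 + (-69 + J)/(J + o))
O(u) = 2*u*(30 + u) (O(u) = (2*u)*(30 + u) = 2*u*(30 + u))
-O(z)/(2691 + Q(1, -6)) = -2*(-7)*(30 - 7)/(2691 + (-69 - 1*(-6) - 2*1)/(-6 + 1)) = -2*(-7)*23/(2691 + (-69 + 6 - 2)/(-5)) = -(-322)/(2691 - 1/5*(-65)) = -(-322)/(2691 + 13) = -(-322)/2704 = -1*(-161/1352) = 161/1352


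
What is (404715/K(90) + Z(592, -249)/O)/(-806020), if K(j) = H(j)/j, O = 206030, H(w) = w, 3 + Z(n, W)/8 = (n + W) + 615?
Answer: -8338343909/16606430060 ≈ -0.50212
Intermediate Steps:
Z(n, W) = 4896 + 8*W + 8*n (Z(n, W) = -24 + 8*((n + W) + 615) = -24 + 8*((W + n) + 615) = -24 + 8*(615 + W + n) = -24 + (4920 + 8*W + 8*n) = 4896 + 8*W + 8*n)
K(j) = 1 (K(j) = j/j = 1)
(404715/K(90) + Z(592, -249)/O)/(-806020) = (404715/1 + (4896 + 8*(-249) + 8*592)/206030)/(-806020) = (404715*1 + (4896 - 1992 + 4736)*(1/206030))*(-1/806020) = (404715 + 7640*(1/206030))*(-1/806020) = (404715 + 764/20603)*(-1/806020) = (8338343909/20603)*(-1/806020) = -8338343909/16606430060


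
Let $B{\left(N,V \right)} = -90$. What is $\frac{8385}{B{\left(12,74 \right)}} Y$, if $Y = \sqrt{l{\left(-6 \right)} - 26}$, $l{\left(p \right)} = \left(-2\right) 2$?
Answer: $- \frac{559 i \sqrt{30}}{6} \approx - 510.29 i$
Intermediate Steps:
$l{\left(p \right)} = -4$
$Y = i \sqrt{30}$ ($Y = \sqrt{-4 - 26} = \sqrt{-30} = i \sqrt{30} \approx 5.4772 i$)
$\frac{8385}{B{\left(12,74 \right)}} Y = \frac{8385}{-90} i \sqrt{30} = 8385 \left(- \frac{1}{90}\right) i \sqrt{30} = - \frac{559 i \sqrt{30}}{6}$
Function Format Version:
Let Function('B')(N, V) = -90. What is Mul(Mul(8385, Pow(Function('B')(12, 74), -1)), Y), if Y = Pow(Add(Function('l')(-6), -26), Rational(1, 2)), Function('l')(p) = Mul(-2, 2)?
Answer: Mul(Rational(-559, 6), I, Pow(30, Rational(1, 2))) ≈ Mul(-510.29, I)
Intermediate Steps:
Function('l')(p) = -4
Y = Mul(I, Pow(30, Rational(1, 2))) (Y = Pow(Add(-4, -26), Rational(1, 2)) = Pow(-30, Rational(1, 2)) = Mul(I, Pow(30, Rational(1, 2))) ≈ Mul(5.4772, I))
Mul(Mul(8385, Pow(Function('B')(12, 74), -1)), Y) = Mul(Mul(8385, Pow(-90, -1)), Mul(I, Pow(30, Rational(1, 2)))) = Mul(Mul(8385, Rational(-1, 90)), Mul(I, Pow(30, Rational(1, 2)))) = Mul(Rational(-559, 6), Mul(I, Pow(30, Rational(1, 2)))) = Mul(Rational(-559, 6), I, Pow(30, Rational(1, 2)))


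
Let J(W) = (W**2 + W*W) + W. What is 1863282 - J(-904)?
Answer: 229754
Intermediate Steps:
J(W) = W + 2*W**2 (J(W) = (W**2 + W**2) + W = 2*W**2 + W = W + 2*W**2)
1863282 - J(-904) = 1863282 - (-904)*(1 + 2*(-904)) = 1863282 - (-904)*(1 - 1808) = 1863282 - (-904)*(-1807) = 1863282 - 1*1633528 = 1863282 - 1633528 = 229754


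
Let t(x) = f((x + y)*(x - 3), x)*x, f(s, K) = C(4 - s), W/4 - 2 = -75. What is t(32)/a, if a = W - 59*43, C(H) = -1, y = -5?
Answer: 32/2829 ≈ 0.011311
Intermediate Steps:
W = -292 (W = 8 + 4*(-75) = 8 - 300 = -292)
f(s, K) = -1
t(x) = -x
a = -2829 (a = -292 - 59*43 = -292 - 2537 = -2829)
t(32)/a = -1*32/(-2829) = -32*(-1/2829) = 32/2829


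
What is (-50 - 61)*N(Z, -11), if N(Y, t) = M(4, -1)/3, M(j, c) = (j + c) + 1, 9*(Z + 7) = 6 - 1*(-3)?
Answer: -148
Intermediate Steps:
Z = -6 (Z = -7 + (6 - 1*(-3))/9 = -7 + (6 + 3)/9 = -7 + (⅑)*9 = -7 + 1 = -6)
M(j, c) = 1 + c + j (M(j, c) = (c + j) + 1 = 1 + c + j)
N(Y, t) = 4/3 (N(Y, t) = (1 - 1 + 4)/3 = (⅓)*4 = 4/3)
(-50 - 61)*N(Z, -11) = (-50 - 61)*(4/3) = -111*4/3 = -148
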